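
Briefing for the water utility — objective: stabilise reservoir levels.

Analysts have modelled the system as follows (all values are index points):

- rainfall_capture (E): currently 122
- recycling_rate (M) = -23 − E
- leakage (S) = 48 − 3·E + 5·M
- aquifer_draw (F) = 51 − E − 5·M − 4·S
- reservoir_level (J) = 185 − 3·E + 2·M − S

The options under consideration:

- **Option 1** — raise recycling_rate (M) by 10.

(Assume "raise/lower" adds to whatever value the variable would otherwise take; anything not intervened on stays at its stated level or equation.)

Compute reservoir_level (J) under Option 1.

Option 1 (M + 10):
  E = 122
  M = -23 − 122 (+10 from intervention) = -135
  S = 48 − 3·122 + 5·(-135) = -993
  J = 185 − 3·122 + 2·(-135) − (-993) = 542

542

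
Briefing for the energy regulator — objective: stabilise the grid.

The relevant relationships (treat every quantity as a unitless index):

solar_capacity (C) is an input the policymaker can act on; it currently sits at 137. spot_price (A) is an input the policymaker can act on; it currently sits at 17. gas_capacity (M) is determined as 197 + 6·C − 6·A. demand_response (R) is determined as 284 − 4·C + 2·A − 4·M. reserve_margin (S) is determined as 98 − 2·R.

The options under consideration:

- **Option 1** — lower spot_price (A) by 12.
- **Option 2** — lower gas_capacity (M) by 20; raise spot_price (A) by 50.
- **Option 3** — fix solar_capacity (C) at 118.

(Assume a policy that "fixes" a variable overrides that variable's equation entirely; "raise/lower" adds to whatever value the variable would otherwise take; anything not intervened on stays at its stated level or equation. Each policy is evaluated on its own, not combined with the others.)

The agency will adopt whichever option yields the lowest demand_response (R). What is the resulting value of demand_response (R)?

Option 1 (A − 12):
  C = 137
  A = 17 − 12 = 5
  M = 197 + 6·137 − 6·5 = 989
  R = 284 − 4·137 + 2·5 − 4·989 = -4210
Option 2 (M − 20, A + 50):
  C = 137
  A = 17 + 50 = 67
  M = 197 + 6·137 − 6·67 (−20 from intervention) = 597
  R = 284 − 4·137 + 2·67 − 4·597 = -2518
Option 3 (C := 118):
  C = 118
  A = 17
  M = 197 + 6·118 − 6·17 = 803
  R = 284 − 4·118 + 2·17 − 4·803 = -3366
Comparing — Option 1: R=-4210, Option 2: R=-2518, Option 3: R=-3366. Lowest is -4210 (Option 1).

-4210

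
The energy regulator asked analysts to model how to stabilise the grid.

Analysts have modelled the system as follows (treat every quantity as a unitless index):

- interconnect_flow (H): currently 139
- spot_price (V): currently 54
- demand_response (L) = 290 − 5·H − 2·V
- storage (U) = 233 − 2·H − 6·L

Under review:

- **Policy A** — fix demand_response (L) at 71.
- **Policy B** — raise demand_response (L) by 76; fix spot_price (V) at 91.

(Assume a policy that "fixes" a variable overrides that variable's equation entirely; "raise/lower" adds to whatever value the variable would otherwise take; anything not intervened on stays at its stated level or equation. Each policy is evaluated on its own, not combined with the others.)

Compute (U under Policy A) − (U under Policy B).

-3492

Policy A (L := 71):
  H = 139
  V = 54
  L = 71
  U = 233 − 2·139 − 6·71 = -471
Policy B (L + 76, V := 91):
  H = 139
  V = 91
  L = 290 − 5·139 − 2·91 (+76 from intervention) = -511
  U = 233 − 2·139 − 6·(-511) = 3021
U: -471 − 3021 = -3492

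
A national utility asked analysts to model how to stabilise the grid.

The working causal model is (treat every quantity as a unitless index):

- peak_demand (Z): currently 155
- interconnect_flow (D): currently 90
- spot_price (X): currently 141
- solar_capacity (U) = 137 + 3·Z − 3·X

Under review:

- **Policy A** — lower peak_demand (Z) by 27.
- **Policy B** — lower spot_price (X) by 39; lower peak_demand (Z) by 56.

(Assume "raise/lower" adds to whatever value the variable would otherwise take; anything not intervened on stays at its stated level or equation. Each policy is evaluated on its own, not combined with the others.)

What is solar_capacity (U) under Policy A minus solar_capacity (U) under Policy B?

-30

Policy A (Z − 27):
  Z = 155 − 27 = 128
  X = 141
  U = 137 + 3·128 − 3·141 = 98
Policy B (X − 39, Z − 56):
  Z = 155 − 56 = 99
  X = 141 − 39 = 102
  U = 137 + 3·99 − 3·102 = 128
U: 98 − 128 = -30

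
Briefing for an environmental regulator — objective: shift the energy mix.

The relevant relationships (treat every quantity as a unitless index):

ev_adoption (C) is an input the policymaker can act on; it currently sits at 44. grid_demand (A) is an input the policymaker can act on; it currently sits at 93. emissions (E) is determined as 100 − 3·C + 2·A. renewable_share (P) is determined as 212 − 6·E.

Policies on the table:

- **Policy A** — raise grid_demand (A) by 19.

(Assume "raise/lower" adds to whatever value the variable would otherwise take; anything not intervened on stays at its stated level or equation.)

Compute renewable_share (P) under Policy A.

Policy A (A + 19):
  C = 44
  A = 93 + 19 = 112
  E = 100 − 3·44 + 2·112 = 192
  P = 212 − 6·192 = -940

-940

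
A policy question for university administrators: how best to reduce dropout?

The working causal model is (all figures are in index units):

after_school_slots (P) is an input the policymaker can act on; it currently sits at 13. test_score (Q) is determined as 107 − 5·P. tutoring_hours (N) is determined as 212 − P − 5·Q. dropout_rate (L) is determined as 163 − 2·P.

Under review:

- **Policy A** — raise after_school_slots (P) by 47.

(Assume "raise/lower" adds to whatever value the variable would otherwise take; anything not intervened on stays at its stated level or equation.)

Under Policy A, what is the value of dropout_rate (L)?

Policy A (P + 47):
  P = 13 + 47 = 60
  L = 163 − 2·60 = 43

43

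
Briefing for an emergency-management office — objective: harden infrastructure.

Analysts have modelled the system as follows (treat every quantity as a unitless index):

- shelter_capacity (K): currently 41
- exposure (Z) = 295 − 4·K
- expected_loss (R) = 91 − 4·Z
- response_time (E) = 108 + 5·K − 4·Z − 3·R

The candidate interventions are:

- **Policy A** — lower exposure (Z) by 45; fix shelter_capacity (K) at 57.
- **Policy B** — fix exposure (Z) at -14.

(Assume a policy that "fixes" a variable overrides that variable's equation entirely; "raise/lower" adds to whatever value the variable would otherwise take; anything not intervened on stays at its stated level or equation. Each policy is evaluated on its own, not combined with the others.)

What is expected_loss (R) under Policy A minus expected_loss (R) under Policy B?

Policy A (Z − 45, K := 57):
  K = 57
  Z = 295 − 4·57 (−45 from intervention) = 22
  R = 91 − 4·22 = 3
Policy B (Z := -14):
  K = 41
  Z = -14
  R = 91 − 4·(-14) = 147
R: 3 − 147 = -144

-144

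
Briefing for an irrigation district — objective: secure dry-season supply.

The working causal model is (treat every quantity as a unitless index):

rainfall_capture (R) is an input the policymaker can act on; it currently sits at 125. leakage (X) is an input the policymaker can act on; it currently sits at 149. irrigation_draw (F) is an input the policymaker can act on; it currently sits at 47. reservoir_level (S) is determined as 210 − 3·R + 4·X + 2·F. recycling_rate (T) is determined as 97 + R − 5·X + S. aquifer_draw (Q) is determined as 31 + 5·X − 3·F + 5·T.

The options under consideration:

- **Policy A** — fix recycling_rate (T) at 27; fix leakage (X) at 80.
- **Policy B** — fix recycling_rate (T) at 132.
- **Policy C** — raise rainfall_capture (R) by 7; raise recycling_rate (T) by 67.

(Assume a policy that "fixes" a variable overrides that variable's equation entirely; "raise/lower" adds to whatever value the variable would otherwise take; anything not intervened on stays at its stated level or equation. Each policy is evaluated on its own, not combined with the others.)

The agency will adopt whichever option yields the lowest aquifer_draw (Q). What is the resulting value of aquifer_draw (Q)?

425

Policy A (T := 27, X := 80):
  R = 125
  X = 80
  F = 47
  S = 210 − 3·125 + 4·80 + 2·47 = 249
  T = 27
  Q = 31 + 5·80 − 3·47 + 5·27 = 425
Policy B (T := 132):
  R = 125
  X = 149
  F = 47
  S = 210 − 3·125 + 4·149 + 2·47 = 525
  T = 132
  Q = 31 + 5·149 − 3·47 + 5·132 = 1295
Policy C (R + 7, T + 67):
  R = 125 + 7 = 132
  X = 149
  F = 47
  S = 210 − 3·132 + 4·149 + 2·47 = 504
  T = 97 + 132 − 5·149 + 504 (+67 from intervention) = 55
  Q = 31 + 5·149 − 3·47 + 5·55 = 910
Comparing — Policy A: Q=425, Policy B: Q=1295, Policy C: Q=910. Lowest is 425 (Policy A).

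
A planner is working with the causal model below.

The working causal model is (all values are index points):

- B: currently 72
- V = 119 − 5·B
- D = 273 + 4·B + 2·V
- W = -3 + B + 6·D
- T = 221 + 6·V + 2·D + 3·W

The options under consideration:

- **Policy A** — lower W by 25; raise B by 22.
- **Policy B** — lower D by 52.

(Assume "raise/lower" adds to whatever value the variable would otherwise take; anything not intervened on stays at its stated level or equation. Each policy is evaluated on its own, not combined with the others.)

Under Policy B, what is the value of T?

-478

Policy B (D − 52):
  B = 72
  V = 119 − 5·72 = -241
  D = 273 + 4·72 + 2·(-241) (−52 from intervention) = 27
  W = -3 + 72 + 6·27 = 231
  T = 221 + 6·(-241) + 2·27 + 3·231 = -478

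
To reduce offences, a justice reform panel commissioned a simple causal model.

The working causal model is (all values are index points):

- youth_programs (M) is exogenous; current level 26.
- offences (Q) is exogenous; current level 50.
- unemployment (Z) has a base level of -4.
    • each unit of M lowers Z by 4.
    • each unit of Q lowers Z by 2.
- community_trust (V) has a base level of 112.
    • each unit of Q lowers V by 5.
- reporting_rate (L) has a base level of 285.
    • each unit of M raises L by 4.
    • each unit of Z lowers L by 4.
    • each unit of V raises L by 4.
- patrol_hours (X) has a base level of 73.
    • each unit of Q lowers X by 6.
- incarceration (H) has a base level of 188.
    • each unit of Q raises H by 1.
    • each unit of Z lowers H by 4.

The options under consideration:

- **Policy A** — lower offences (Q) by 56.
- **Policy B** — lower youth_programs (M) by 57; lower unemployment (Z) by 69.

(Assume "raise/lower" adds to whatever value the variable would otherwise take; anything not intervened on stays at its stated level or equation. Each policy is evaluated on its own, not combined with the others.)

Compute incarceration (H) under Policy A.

Policy A (Q − 56):
  M = 26
  Q = 50 − 56 = -6
  Z = -4 − 4·26 − 2·(-6) = -96
  H = 188 + (-6) − 4·(-96) = 566

566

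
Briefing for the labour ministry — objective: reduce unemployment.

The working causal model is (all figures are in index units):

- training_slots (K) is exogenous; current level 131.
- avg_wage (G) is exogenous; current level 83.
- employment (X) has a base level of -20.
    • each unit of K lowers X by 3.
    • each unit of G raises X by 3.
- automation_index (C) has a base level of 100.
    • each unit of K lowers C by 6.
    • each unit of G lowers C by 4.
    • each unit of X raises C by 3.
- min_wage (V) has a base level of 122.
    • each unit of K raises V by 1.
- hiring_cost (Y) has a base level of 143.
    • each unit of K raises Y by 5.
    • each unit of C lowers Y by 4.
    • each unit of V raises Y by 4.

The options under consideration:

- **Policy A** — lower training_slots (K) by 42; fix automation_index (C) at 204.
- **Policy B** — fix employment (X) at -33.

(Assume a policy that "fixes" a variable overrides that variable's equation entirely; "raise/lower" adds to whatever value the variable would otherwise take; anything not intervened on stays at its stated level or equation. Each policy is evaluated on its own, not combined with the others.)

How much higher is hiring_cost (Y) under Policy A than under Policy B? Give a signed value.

Policy A (K − 42, C := 204):
  K = 131 − 42 = 89
  G = 83
  X = -20 − 3·89 + 3·83 = -38
  C = 204
  V = 122 + 89 = 211
  Y = 143 + 5·89 − 4·204 + 4·211 = 616
Policy B (X := -33):
  K = 131
  G = 83
  X = -33
  C = 100 − 6·131 − 4·83 + 3·(-33) = -1117
  V = 122 + 131 = 253
  Y = 143 + 5·131 − 4·(-1117) + 4·253 = 6278
Y: 616 − 6278 = -5662

-5662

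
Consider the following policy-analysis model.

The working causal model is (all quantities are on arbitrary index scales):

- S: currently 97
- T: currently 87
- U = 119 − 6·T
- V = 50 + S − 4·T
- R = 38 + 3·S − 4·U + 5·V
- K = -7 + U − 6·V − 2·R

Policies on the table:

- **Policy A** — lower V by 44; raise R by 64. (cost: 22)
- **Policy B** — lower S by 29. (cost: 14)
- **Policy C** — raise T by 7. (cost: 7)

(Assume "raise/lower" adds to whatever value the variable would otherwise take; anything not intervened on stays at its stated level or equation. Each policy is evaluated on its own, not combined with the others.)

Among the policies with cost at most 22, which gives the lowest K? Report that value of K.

Policy A (V − 44, R + 64):
  S = 97
  T = 87
  U = 119 − 6·87 = -403
  V = 50 + 97 − 4·87 (−44 from intervention) = -245
  R = 38 + 3·97 − 4·(-403) + 5·(-245) (+64 from intervention) = 780
  K = -7 + (-403) − 6·(-245) − 2·780 = -500
Policy B (S − 29):
  S = 97 − 29 = 68
  T = 87
  U = 119 − 6·87 = -403
  V = 50 + 68 − 4·87 = -230
  R = 38 + 3·68 − 4·(-403) + 5·(-230) = 704
  K = -7 + (-403) − 6·(-230) − 2·704 = -438
Policy C (T + 7):
  S = 97
  T = 87 + 7 = 94
  U = 119 − 6·94 = -445
  V = 50 + 97 − 4·94 = -229
  R = 38 + 3·97 − 4·(-445) + 5·(-229) = 964
  K = -7 + (-445) − 6·(-229) − 2·964 = -1006
Comparing — Policy A: K=-500, Policy B: K=-438, Policy C: K=-1006. Lowest is -1006 (Policy C).

-1006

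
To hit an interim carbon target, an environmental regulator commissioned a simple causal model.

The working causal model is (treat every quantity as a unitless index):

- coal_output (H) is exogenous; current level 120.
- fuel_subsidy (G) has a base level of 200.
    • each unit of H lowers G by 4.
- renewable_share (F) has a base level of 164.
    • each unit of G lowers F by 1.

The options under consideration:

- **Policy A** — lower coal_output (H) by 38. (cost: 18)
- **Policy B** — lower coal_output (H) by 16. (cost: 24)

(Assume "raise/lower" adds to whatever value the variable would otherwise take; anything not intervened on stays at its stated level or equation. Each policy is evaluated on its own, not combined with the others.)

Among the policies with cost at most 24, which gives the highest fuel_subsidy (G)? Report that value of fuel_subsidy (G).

Policy A (H − 38):
  H = 120 − 38 = 82
  G = 200 − 4·82 = -128
Policy B (H − 16):
  H = 120 − 16 = 104
  G = 200 − 4·104 = -216
Comparing — Policy A: G=-128, Policy B: G=-216. Highest is -128 (Policy A).

-128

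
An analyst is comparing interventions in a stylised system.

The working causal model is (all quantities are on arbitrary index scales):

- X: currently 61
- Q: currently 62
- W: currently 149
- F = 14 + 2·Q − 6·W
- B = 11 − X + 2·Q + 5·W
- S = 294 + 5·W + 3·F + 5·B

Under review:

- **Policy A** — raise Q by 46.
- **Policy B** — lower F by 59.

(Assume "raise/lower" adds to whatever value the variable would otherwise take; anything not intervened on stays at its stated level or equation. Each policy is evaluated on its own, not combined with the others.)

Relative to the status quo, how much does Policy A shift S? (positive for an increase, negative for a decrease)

Baseline:
  X = 61
  Q = 62
  W = 149
  F = 14 + 2·62 − 6·149 = -756
  B = 11 − 61 + 2·62 + 5·149 = 819
  S = 294 + 5·149 + 3·(-756) + 5·819 = 2866
Policy A (Q + 46):
  X = 61
  Q = 62 + 46 = 108
  W = 149
  F = 14 + 2·108 − 6·149 = -664
  B = 11 − 61 + 2·108 + 5·149 = 911
  S = 294 + 5·149 + 3·(-664) + 5·911 = 3602
Change in S: 3602 − 2866 = 736

736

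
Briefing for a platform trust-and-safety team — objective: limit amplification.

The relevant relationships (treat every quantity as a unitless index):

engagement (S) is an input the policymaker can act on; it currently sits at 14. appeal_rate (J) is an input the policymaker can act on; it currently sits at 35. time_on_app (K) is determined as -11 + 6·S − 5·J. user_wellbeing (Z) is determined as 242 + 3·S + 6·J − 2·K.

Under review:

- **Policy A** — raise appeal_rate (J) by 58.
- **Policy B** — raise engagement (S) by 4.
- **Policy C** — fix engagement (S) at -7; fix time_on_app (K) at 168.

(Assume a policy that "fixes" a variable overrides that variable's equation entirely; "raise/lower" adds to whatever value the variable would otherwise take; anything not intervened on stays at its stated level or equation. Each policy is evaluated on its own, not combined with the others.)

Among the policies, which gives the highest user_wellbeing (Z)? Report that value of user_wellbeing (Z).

1626

Policy A (J + 58):
  S = 14
  J = 35 + 58 = 93
  K = -11 + 6·14 − 5·93 = -392
  Z = 242 + 3·14 + 6·93 − 2·(-392) = 1626
Policy B (S + 4):
  S = 14 + 4 = 18
  J = 35
  K = -11 + 6·18 − 5·35 = -78
  Z = 242 + 3·18 + 6·35 − 2·(-78) = 662
Policy C (S := -7, K := 168):
  S = -7
  J = 35
  K = 168
  Z = 242 + 3·(-7) + 6·35 − 2·168 = 95
Comparing — Policy A: Z=1626, Policy B: Z=662, Policy C: Z=95. Highest is 1626 (Policy A).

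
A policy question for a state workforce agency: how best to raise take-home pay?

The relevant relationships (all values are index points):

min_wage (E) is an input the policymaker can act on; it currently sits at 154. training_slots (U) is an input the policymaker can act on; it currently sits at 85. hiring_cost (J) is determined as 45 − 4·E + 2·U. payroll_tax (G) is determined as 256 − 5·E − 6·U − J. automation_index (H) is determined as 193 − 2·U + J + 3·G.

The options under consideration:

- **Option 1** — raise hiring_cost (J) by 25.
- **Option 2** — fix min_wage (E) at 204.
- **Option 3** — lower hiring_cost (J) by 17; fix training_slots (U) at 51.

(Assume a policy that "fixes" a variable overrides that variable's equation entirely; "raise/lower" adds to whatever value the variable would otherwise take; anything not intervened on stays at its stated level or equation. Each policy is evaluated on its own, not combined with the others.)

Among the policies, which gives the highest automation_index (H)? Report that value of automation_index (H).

-1397

Option 1 (J + 25):
  E = 154
  U = 85
  J = 45 − 4·154 + 2·85 (+25 from intervention) = -376
  G = 256 − 5·154 − 6·85 − (-376) = -648
  H = 193 − 2·85 + (-376) + 3·(-648) = -2297
Option 2 (E := 204):
  E = 204
  U = 85
  J = 45 − 4·204 + 2·85 = -601
  G = 256 − 5·204 − 6·85 − (-601) = -673
  H = 193 − 2·85 + (-601) + 3·(-673) = -2597
Option 3 (J − 17, U := 51):
  E = 154
  U = 51
  J = 45 − 4·154 + 2·51 (−17 from intervention) = -486
  G = 256 − 5·154 − 6·51 − (-486) = -334
  H = 193 − 2·51 + (-486) + 3·(-334) = -1397
Comparing — Option 1: H=-2297, Option 2: H=-2597, Option 3: H=-1397. Highest is -1397 (Option 3).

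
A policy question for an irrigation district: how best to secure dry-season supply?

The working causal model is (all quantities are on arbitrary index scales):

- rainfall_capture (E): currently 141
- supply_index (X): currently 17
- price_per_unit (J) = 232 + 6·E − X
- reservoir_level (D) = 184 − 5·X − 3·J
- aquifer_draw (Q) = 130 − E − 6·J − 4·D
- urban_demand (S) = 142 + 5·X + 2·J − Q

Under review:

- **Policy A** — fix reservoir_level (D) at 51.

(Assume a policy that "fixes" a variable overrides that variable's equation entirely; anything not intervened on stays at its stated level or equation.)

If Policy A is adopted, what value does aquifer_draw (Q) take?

Policy A (D := 51):
  E = 141
  X = 17
  J = 232 + 6·141 − 17 = 1061
  D = 51
  Q = 130 − 141 − 6·1061 − 4·51 = -6581

-6581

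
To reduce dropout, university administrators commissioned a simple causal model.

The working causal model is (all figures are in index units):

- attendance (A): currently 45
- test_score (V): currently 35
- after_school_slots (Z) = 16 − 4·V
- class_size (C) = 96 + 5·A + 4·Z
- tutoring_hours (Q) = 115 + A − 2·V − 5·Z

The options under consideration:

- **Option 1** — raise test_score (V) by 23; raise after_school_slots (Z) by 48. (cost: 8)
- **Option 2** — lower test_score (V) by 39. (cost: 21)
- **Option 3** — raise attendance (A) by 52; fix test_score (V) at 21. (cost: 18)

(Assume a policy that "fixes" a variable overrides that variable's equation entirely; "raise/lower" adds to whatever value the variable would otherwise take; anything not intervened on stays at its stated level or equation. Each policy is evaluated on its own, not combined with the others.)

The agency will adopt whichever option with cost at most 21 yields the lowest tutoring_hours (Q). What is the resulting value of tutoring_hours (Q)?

8

Option 1 (V + 23, Z + 48):
  A = 45
  V = 35 + 23 = 58
  Z = 16 − 4·58 (+48 from intervention) = -168
  Q = 115 + 45 − 2·58 − 5·(-168) = 884
Option 2 (V − 39):
  A = 45
  V = 35 − 39 = -4
  Z = 16 − 4·(-4) = 32
  Q = 115 + 45 − 2·(-4) − 5·32 = 8
Option 3 (A + 52, V := 21):
  A = 45 + 52 = 97
  V = 21
  Z = 16 − 4·21 = -68
  Q = 115 + 97 − 2·21 − 5·(-68) = 510
Comparing — Option 1: Q=884, Option 2: Q=8, Option 3: Q=510. Lowest is 8 (Option 2).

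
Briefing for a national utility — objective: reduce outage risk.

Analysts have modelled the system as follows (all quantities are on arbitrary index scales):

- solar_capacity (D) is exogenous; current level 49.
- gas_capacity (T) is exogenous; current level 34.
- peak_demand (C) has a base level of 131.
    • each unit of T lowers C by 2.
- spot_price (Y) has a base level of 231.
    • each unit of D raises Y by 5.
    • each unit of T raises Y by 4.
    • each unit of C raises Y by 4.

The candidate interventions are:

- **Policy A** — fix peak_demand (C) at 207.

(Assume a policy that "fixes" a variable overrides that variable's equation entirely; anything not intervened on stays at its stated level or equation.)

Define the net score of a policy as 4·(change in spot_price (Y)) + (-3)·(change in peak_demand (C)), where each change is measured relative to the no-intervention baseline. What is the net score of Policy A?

Baseline:
  D = 49
  T = 34
  C = 131 − 2·34 = 63
  Y = 231 + 5·49 + 4·34 + 4·63 = 864
Policy A (C := 207):
  D = 49
  T = 34
  C = 207
  Y = 231 + 5·49 + 4·34 + 4·207 = 1440
ΔY = 1440 − 864 = 576; ΔC = 207 − 63 = 144
Score = 4·576 + (-3)·144 = 1872

1872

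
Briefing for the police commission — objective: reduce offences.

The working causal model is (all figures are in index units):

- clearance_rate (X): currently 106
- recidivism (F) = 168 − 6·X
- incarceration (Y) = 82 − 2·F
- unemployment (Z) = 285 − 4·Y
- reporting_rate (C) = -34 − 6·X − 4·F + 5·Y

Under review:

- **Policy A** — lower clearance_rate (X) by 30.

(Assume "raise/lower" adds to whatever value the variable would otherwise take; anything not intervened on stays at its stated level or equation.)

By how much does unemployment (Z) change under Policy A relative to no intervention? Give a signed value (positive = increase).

1440

Baseline:
  X = 106
  F = 168 − 6·106 = -468
  Y = 82 − 2·(-468) = 1018
  Z = 285 − 4·1018 = -3787
Policy A (X − 30):
  X = 106 − 30 = 76
  F = 168 − 6·76 = -288
  Y = 82 − 2·(-288) = 658
  Z = 285 − 4·658 = -2347
Change in Z: -2347 − (-3787) = 1440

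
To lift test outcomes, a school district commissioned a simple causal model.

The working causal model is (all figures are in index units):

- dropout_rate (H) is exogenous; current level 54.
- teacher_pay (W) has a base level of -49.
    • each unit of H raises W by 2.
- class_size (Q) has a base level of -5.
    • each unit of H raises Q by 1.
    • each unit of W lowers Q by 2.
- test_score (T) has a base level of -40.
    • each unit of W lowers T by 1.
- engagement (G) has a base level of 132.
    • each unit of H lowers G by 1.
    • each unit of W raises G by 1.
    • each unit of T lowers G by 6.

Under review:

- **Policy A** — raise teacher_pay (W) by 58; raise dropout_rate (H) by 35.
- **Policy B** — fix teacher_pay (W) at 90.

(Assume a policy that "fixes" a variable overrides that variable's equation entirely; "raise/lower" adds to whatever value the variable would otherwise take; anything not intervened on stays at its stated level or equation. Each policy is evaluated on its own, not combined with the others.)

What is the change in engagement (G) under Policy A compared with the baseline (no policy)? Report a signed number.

861

Baseline:
  H = 54
  W = -49 + 2·54 = 59
  T = -40 − 59 = -99
  G = 132 − 54 + 59 − 6·(-99) = 731
Policy A (W + 58, H + 35):
  H = 54 + 35 = 89
  W = -49 + 2·89 (+58 from intervention) = 187
  T = -40 − 187 = -227
  G = 132 − 89 + 187 − 6·(-227) = 1592
Change in G: 1592 − 731 = 861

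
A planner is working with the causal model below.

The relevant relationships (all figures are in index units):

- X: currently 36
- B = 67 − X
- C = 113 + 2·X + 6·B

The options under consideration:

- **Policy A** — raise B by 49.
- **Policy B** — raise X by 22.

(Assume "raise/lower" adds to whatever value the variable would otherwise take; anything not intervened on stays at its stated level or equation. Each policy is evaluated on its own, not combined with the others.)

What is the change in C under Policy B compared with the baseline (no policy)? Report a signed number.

Baseline:
  X = 36
  B = 67 − 36 = 31
  C = 113 + 2·36 + 6·31 = 371
Policy B (X + 22):
  X = 36 + 22 = 58
  B = 67 − 58 = 9
  C = 113 + 2·58 + 6·9 = 283
Change in C: 283 − 371 = -88

-88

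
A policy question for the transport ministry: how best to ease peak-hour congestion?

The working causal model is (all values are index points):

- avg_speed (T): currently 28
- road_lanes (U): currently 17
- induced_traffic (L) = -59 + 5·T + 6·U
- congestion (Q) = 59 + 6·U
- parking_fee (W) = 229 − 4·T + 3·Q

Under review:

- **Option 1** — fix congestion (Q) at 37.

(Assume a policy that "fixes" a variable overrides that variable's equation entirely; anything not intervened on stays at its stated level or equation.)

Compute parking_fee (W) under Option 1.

228

Option 1 (Q := 37):
  T = 28
  U = 17
  Q = 37
  W = 229 − 4·28 + 3·37 = 228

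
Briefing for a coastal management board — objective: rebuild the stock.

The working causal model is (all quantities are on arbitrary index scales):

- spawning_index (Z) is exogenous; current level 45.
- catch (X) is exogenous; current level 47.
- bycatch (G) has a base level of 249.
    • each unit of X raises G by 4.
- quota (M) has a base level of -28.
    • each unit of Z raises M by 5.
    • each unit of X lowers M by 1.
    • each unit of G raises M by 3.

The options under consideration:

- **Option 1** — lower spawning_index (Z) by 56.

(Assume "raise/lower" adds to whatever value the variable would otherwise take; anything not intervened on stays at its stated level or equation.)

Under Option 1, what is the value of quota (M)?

1181

Option 1 (Z − 56):
  Z = 45 − 56 = -11
  X = 47
  G = 249 + 4·47 = 437
  M = -28 + 5·(-11) − 47 + 3·437 = 1181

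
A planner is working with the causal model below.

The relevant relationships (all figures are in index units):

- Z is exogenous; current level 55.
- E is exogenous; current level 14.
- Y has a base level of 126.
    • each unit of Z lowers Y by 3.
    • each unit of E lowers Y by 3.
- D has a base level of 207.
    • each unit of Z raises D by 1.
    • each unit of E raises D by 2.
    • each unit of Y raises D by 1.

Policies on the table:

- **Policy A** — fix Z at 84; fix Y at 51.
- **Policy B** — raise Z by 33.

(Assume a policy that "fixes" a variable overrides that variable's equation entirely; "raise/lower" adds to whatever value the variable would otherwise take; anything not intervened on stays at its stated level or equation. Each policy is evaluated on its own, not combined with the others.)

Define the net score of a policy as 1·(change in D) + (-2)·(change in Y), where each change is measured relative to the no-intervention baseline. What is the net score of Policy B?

Baseline:
  Z = 55
  E = 14
  Y = 126 − 3·55 − 3·14 = -81
  D = 207 + 55 + 2·14 + (-81) = 209
Policy B (Z + 33):
  Z = 55 + 33 = 88
  E = 14
  Y = 126 − 3·88 − 3·14 = -180
  D = 207 + 88 + 2·14 + (-180) = 143
ΔD = 143 − 209 = -66; ΔY = -180 − (-81) = -99
Score = 1·(-66) + (-2)·(-99) = 132

132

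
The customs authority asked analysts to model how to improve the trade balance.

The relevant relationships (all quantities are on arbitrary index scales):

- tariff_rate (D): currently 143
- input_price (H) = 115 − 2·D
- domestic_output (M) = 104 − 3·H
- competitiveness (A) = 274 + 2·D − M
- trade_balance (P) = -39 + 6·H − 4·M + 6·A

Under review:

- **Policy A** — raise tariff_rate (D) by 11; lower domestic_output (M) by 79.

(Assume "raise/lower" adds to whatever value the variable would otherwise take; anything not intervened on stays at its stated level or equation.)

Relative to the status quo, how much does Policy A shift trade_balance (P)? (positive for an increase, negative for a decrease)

130

Baseline:
  D = 143
  H = 115 − 2·143 = -171
  M = 104 − 3·(-171) = 617
  A = 274 + 2·143 − 617 = -57
  P = -39 + 6·(-171) − 4·617 + 6·(-57) = -3875
Policy A (D + 11, M − 79):
  D = 143 + 11 = 154
  H = 115 − 2·154 = -193
  M = 104 − 3·(-193) (−79 from intervention) = 604
  A = 274 + 2·154 − 604 = -22
  P = -39 + 6·(-193) − 4·604 + 6·(-22) = -3745
Change in P: -3745 − (-3875) = 130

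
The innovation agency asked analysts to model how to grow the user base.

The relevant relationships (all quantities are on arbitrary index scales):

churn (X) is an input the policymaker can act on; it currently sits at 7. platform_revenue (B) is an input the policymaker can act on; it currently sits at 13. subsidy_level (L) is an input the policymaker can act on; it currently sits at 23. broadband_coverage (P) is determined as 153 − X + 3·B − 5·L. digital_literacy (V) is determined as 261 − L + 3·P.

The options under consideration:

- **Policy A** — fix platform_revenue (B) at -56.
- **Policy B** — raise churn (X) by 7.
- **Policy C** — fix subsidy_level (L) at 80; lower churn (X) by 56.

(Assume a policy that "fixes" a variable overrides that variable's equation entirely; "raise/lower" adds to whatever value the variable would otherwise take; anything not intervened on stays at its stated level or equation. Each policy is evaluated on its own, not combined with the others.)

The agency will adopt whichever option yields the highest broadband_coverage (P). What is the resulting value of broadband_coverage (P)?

Policy A (B := -56):
  X = 7
  B = -56
  L = 23
  P = 153 − 7 + 3·(-56) − 5·23 = -137
Policy B (X + 7):
  X = 7 + 7 = 14
  B = 13
  L = 23
  P = 153 − 14 + 3·13 − 5·23 = 63
Policy C (L := 80, X − 56):
  X = 7 − 56 = -49
  B = 13
  L = 80
  P = 153 − (-49) + 3·13 − 5·80 = -159
Comparing — Policy A: P=-137, Policy B: P=63, Policy C: P=-159. Highest is 63 (Policy B).

63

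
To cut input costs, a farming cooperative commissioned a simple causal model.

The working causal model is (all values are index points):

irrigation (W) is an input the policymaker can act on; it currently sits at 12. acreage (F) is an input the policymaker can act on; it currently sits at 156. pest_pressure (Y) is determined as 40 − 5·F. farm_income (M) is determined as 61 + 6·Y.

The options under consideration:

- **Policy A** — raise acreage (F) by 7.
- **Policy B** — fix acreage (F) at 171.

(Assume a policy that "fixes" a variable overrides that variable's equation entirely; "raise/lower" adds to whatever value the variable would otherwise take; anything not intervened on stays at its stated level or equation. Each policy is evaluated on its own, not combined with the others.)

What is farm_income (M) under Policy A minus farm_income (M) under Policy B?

240

Policy A (F + 7):
  F = 156 + 7 = 163
  Y = 40 − 5·163 = -775
  M = 61 + 6·(-775) = -4589
Policy B (F := 171):
  F = 171
  Y = 40 − 5·171 = -815
  M = 61 + 6·(-815) = -4829
M: -4589 − (-4829) = 240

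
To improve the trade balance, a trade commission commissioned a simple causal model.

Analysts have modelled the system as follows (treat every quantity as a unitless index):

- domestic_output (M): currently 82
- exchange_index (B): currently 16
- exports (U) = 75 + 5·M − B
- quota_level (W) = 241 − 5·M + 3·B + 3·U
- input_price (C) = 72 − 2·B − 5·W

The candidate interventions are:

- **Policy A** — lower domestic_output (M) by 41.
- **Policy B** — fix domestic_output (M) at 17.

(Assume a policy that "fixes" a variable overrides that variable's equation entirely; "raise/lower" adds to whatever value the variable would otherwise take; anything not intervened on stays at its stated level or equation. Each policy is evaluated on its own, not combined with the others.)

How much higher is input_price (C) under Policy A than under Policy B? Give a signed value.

-1200

Policy A (M − 41):
  M = 82 − 41 = 41
  B = 16
  U = 75 + 5·41 − 16 = 264
  W = 241 − 5·41 + 3·16 + 3·264 = 876
  C = 72 − 2·16 − 5·876 = -4340
Policy B (M := 17):
  M = 17
  B = 16
  U = 75 + 5·17 − 16 = 144
  W = 241 − 5·17 + 3·16 + 3·144 = 636
  C = 72 − 2·16 − 5·636 = -3140
C: -4340 − (-3140) = -1200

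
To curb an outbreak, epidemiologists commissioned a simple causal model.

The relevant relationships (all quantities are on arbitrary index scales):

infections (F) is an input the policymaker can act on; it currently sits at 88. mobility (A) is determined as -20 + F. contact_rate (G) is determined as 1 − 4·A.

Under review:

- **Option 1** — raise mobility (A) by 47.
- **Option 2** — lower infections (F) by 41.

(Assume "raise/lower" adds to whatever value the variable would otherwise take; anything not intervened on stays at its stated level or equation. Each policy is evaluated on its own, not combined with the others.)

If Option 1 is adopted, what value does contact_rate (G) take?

Option 1 (A + 47):
  F = 88
  A = -20 + 88 (+47 from intervention) = 115
  G = 1 − 4·115 = -459

-459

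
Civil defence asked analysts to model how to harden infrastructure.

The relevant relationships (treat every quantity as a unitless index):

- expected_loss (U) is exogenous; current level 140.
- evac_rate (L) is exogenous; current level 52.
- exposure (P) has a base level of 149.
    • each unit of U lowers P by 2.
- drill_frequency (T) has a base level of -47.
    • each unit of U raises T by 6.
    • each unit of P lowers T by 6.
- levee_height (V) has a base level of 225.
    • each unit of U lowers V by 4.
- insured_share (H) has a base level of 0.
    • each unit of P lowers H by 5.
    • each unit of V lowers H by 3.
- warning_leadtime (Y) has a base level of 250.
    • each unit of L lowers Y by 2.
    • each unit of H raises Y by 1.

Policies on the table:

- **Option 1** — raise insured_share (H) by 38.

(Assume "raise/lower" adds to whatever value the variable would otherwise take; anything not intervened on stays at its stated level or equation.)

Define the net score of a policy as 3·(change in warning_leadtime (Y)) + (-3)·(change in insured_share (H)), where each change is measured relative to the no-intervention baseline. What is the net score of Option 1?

0

Baseline:
  U = 140
  L = 52
  P = 149 − 2·140 = -131
  V = 225 − 4·140 = -335
  H = 0 − 5·(-131) − 3·(-335) = 1660
  Y = 250 − 2·52 + 1660 = 1806
Option 1 (H + 38):
  U = 140
  L = 52
  P = 149 − 2·140 = -131
  V = 225 − 4·140 = -335
  H = 0 − 5·(-131) − 3·(-335) (+38 from intervention) = 1698
  Y = 250 − 2·52 + 1698 = 1844
ΔY = 1844 − 1806 = 38; ΔH = 1698 − 1660 = 38
Score = 3·38 + (-3)·38 = 0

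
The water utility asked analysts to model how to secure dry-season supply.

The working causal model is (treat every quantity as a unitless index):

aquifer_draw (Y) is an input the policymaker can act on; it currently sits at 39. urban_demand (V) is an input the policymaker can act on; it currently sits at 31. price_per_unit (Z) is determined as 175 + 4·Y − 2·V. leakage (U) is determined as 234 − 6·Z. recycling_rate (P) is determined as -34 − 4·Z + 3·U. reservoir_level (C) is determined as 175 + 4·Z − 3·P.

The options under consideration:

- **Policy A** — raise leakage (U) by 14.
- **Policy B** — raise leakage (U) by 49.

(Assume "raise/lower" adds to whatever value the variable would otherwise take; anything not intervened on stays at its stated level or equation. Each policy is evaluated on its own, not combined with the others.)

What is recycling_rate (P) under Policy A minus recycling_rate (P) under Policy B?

-105

Policy A (U + 14):
  Y = 39
  V = 31
  Z = 175 + 4·39 − 2·31 = 269
  U = 234 − 6·269 (+14 from intervention) = -1366
  P = -34 − 4·269 + 3·(-1366) = -5208
Policy B (U + 49):
  Y = 39
  V = 31
  Z = 175 + 4·39 − 2·31 = 269
  U = 234 − 6·269 (+49 from intervention) = -1331
  P = -34 − 4·269 + 3·(-1331) = -5103
P: -5208 − (-5103) = -105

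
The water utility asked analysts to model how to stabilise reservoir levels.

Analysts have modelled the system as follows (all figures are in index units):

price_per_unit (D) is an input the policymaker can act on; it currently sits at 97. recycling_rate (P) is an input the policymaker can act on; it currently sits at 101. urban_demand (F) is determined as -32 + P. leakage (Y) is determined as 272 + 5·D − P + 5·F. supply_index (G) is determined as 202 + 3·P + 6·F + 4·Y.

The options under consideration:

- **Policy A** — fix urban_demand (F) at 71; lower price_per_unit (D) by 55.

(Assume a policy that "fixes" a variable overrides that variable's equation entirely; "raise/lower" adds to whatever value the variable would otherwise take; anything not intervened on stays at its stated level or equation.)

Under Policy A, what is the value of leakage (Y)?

736

Policy A (F := 71, D − 55):
  D = 97 − 55 = 42
  P = 101
  F = 71
  Y = 272 + 5·42 − 101 + 5·71 = 736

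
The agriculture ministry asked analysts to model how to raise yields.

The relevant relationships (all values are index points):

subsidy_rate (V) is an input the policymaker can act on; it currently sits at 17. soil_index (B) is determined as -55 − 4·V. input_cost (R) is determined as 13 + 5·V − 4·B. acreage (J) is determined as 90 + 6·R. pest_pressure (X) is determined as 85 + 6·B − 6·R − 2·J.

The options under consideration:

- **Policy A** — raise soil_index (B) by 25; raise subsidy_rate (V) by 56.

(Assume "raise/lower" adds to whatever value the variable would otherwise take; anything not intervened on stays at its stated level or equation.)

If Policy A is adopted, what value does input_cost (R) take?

Policy A (B + 25, V + 56):
  V = 17 + 56 = 73
  B = -55 − 4·73 (+25 from intervention) = -322
  R = 13 + 5·73 − 4·(-322) = 1666

1666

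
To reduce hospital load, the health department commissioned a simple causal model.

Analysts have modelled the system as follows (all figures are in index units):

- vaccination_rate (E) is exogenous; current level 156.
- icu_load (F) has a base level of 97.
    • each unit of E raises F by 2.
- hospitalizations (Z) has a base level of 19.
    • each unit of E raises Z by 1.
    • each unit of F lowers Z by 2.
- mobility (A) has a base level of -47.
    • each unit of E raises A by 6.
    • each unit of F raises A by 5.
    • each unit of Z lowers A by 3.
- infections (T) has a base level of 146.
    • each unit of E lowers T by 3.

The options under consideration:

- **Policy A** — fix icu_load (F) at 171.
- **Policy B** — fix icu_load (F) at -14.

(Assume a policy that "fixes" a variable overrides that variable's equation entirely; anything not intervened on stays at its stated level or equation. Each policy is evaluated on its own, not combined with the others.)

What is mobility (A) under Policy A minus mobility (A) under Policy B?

Policy A (F := 171):
  E = 156
  F = 171
  Z = 19 + 156 − 2·171 = -167
  A = -47 + 6·156 + 5·171 − 3·(-167) = 2245
Policy B (F := -14):
  E = 156
  F = -14
  Z = 19 + 156 − 2·(-14) = 203
  A = -47 + 6·156 + 5·(-14) − 3·203 = 210
A: 2245 − 210 = 2035

2035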